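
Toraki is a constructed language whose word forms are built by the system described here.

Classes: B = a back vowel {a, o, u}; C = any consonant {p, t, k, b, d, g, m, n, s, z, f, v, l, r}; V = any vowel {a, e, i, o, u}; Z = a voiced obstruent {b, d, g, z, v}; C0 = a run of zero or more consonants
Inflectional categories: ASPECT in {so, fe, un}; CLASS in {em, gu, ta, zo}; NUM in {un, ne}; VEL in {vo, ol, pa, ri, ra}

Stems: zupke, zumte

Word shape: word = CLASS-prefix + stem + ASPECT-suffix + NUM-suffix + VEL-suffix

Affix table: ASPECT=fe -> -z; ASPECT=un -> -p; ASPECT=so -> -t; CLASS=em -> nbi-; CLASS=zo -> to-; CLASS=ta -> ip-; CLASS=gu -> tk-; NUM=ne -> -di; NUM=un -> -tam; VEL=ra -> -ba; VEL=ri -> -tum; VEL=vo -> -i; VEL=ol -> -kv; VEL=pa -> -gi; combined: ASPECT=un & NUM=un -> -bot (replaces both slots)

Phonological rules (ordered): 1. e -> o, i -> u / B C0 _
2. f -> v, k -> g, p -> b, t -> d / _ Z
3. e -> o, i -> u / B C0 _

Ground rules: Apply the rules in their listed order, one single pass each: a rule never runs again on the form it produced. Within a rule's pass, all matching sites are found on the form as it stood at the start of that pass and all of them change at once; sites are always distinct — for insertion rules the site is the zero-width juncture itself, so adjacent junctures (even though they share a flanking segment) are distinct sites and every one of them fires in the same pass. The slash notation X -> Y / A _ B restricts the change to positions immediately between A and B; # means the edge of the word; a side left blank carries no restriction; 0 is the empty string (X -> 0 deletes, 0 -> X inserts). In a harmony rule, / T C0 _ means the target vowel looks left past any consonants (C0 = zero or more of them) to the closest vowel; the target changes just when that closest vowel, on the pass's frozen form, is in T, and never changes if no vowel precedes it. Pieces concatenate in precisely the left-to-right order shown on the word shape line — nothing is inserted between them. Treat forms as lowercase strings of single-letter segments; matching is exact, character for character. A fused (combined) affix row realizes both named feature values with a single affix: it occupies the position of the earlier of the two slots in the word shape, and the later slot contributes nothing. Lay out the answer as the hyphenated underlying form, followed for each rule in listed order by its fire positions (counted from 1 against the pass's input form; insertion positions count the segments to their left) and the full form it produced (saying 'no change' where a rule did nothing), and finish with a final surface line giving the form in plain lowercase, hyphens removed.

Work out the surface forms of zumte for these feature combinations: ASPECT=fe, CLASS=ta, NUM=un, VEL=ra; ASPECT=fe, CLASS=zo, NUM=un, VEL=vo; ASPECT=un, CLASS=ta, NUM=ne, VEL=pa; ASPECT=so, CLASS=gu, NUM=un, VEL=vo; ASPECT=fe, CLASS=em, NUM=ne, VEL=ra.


cell ASPECT=fe, CLASS=ta, NUM=un, VEL=ra:
underlying: ip-zumte-z-tam-ba
1. e -> o, i -> u / B C0 _: fires at position(s) 7: ipzumtoztamba
2. f -> v, k -> g, p -> b, t -> d / _ Z: fires at position(s) 2: ibzumtoztamba
3. e -> o, i -> u / B C0 _: no change
surface: ibzumtoztamba

cell ASPECT=fe, CLASS=zo, NUM=un, VEL=vo:
underlying: to-zumte-z-tam-i
1. e -> o, i -> u / B C0 _: fires at position(s) 7, 12: tozumtoztamu
2. f -> v, k -> g, p -> b, t -> d / _ Z: no change
3. e -> o, i -> u / B C0 _: no change
surface: tozumtoztamu

cell ASPECT=un, CLASS=ta, NUM=ne, VEL=pa:
underlying: ip-zumte-p-di-gi
1. e -> o, i -> u / B C0 _: fires at position(s) 7: ipzumtopdigi
2. f -> v, k -> g, p -> b, t -> d / _ Z: fires at position(s) 2, 8: ibzumtobdigi
3. e -> o, i -> u / B C0 _: fires at position(s) 10: ibzumtobdugi
surface: ibzumtobdugi

cell ASPECT=so, CLASS=gu, NUM=un, VEL=vo:
underlying: tk-zumte-t-tam-i
1. e -> o, i -> u / B C0 _: fires at position(s) 7, 12: tkzumtottamu
2. f -> v, k -> g, p -> b, t -> d / _ Z: fires at position(s) 2: tgzumtottamu
3. e -> o, i -> u / B C0 _: no change
surface: tgzumtottamu

cell ASPECT=fe, CLASS=em, NUM=ne, VEL=ra:
underlying: nbi-zumte-z-di-ba
1. e -> o, i -> u / B C0 _: fires at position(s) 8: nbizumtozdiba
2. f -> v, k -> g, p -> b, t -> d / _ Z: no change
3. e -> o, i -> u / B C0 _: fires at position(s) 11: nbizumtozduba
surface: nbizumtozduba


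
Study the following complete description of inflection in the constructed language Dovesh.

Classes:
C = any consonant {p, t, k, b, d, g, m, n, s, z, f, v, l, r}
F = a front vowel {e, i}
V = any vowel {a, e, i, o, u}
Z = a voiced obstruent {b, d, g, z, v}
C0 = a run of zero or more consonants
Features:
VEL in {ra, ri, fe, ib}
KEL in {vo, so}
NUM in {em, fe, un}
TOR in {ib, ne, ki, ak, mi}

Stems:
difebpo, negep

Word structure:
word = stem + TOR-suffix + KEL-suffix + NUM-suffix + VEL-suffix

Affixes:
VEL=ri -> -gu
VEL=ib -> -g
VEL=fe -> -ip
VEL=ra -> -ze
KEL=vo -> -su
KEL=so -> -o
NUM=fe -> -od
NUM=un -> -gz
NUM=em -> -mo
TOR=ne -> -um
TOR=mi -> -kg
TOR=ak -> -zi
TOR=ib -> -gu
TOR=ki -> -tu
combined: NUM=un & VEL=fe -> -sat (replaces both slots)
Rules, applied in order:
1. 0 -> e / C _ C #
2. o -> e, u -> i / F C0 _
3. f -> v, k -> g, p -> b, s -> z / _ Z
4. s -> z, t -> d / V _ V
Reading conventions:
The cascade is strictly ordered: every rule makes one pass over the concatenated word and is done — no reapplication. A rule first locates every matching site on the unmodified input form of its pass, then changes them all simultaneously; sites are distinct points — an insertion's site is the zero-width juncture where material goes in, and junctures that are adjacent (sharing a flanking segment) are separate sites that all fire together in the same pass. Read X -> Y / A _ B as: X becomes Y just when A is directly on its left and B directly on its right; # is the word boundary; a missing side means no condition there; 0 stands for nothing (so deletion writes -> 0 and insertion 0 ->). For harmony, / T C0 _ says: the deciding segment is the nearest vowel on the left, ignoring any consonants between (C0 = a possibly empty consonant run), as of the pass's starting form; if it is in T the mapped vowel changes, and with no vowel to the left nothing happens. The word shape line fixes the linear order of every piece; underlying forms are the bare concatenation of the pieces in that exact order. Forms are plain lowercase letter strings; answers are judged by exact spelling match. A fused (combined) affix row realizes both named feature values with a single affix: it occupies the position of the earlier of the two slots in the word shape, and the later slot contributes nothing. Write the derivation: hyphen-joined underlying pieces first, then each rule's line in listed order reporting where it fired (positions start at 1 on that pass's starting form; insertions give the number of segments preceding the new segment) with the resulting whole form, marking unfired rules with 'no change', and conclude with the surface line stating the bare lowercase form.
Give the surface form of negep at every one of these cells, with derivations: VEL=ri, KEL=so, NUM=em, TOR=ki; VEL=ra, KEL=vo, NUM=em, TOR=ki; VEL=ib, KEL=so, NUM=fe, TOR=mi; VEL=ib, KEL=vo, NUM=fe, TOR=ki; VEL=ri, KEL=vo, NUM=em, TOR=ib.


cell VEL=ri, KEL=so, NUM=em, TOR=ki:
underlying: negep-tu-o-mo-gu
1. 0 -> e / C _ C #: no change
2. o -> e, u -> i / F C0 _: fires at position(s) 7: negeptiomogu
3. f -> v, k -> g, p -> b, s -> z / _ Z: no change
4. s -> z, t -> d / V _ V: no change
surface: negeptiomogu

cell VEL=ra, KEL=vo, NUM=em, TOR=ki:
underlying: negep-tu-su-mo-ze
1. 0 -> e / C _ C #: no change
2. o -> e, u -> i / F C0 _: fires at position(s) 7: negeptisumoze
3. f -> v, k -> g, p -> b, s -> z / _ Z: no change
4. s -> z, t -> d / V _ V: fires at position(s) 8: negeptizumoze
surface: negeptizumoze

cell VEL=ib, KEL=so, NUM=fe, TOR=mi:
underlying: negep-kg-o-od-g
1. 0 -> e / C _ C #: inserts after position(s) 10: negepkgoodeg
2. o -> e, u -> i / F C0 _: fires at position(s) 8: negepkgeodeg
3. f -> v, k -> g, p -> b, s -> z / _ Z: fires at position(s) 6: negepggeodeg
4. s -> z, t -> d / V _ V: no change
surface: negepggeodeg

cell VEL=ib, KEL=vo, NUM=fe, TOR=ki:
underlying: negep-tu-su-od-g
1. 0 -> e / C _ C #: inserts after position(s) 11: negeptusuodeg
2. o -> e, u -> i / F C0 _: fires at position(s) 7: negeptisuodeg
3. f -> v, k -> g, p -> b, s -> z / _ Z: no change
4. s -> z, t -> d / V _ V: fires at position(s) 8: negeptizuodeg
surface: negeptizuodeg

cell VEL=ri, KEL=vo, NUM=em, TOR=ib:
underlying: negep-gu-su-mo-gu
1. 0 -> e / C _ C #: no change
2. o -> e, u -> i / F C0 _: fires at position(s) 7: negepgisumogu
3. f -> v, k -> g, p -> b, s -> z / _ Z: fires at position(s) 5: negebgisumogu
4. s -> z, t -> d / V _ V: fires at position(s) 8: negebgizumogu
surface: negebgizumogu


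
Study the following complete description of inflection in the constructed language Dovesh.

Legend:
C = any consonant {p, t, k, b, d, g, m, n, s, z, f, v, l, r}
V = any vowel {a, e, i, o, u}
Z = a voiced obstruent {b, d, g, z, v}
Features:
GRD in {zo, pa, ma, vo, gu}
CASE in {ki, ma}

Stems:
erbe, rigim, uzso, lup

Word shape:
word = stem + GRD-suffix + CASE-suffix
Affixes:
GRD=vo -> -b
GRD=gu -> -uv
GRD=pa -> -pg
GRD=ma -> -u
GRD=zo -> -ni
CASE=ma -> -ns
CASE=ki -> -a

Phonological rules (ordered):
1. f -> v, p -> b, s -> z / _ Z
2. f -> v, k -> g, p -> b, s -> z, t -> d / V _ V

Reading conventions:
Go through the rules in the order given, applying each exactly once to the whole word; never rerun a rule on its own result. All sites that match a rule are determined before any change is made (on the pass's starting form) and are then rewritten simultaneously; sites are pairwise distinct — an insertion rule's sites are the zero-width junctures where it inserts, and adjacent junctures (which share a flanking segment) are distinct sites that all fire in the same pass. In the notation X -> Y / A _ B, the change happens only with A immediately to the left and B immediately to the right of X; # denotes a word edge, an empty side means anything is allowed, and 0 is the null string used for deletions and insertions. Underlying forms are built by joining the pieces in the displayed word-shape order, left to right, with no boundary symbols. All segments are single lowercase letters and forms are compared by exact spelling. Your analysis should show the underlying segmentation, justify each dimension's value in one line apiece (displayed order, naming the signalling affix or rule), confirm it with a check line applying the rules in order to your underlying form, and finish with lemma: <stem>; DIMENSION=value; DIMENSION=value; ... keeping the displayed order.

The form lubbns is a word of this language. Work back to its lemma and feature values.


underlying: lup-b-ns
GRD=vo - signalled by the affix -b
CASE=ma - signalled by the affix -ns
check: lupbns -> lubbns -> lubbns
lemma: lup; GRD=vo; CASE=ma


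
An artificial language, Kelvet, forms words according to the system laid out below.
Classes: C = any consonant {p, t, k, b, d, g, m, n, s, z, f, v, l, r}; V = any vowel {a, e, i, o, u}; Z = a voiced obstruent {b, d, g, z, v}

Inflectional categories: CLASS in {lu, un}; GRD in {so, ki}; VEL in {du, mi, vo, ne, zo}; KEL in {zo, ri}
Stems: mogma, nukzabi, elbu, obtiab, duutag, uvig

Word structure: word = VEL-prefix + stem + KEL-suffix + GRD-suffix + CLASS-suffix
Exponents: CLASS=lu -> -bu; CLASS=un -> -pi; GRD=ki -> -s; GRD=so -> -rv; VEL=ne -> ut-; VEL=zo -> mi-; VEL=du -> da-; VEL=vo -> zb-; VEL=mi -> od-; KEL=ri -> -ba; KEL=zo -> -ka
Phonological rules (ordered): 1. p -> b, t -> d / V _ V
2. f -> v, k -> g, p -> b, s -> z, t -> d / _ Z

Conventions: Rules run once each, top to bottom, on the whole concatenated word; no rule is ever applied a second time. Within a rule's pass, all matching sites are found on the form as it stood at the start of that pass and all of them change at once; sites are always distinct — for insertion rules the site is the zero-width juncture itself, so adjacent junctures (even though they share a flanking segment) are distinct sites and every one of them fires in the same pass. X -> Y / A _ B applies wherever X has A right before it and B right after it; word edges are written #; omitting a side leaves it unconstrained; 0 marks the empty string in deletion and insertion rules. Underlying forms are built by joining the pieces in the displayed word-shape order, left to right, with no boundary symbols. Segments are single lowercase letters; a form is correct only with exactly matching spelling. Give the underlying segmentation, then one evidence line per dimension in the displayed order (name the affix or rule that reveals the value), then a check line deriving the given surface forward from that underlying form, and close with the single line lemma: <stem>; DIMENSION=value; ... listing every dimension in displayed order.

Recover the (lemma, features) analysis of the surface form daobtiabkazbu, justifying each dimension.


underlying: da-obtiab-ka-s-bu
CLASS=lu - signalled by the affix -bu
GRD=ki - signalled by the affix -s
VEL=du - signalled by the affix da-
KEL=zo - signalled by the affix -ka
check: daobtiabkasbu -> daobtiabkasbu -> daobtiabkazbu
lemma: obtiab; CLASS=lu; GRD=ki; VEL=du; KEL=zo


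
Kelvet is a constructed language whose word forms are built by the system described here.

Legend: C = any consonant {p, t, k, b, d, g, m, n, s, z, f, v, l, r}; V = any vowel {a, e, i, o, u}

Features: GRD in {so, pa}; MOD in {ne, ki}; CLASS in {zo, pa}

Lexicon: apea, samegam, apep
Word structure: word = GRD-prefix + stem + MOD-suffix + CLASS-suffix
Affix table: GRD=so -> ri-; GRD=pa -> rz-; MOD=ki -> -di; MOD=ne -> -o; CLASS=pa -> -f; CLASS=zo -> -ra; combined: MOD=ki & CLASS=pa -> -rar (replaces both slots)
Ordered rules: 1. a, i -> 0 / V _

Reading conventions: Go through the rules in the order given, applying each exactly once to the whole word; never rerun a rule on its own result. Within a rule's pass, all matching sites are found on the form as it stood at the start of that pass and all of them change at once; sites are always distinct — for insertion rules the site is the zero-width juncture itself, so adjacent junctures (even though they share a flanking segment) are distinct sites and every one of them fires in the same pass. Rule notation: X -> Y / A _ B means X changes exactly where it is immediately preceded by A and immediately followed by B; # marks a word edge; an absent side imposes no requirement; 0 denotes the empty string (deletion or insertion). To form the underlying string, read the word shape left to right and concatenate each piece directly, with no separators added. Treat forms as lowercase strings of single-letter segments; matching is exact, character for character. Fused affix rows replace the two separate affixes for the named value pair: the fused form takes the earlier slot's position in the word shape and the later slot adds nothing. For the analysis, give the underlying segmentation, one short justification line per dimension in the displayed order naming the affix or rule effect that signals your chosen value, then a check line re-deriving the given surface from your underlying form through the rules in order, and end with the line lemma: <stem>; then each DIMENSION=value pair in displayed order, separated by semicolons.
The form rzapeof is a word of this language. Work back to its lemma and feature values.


underlying: rz-apea-o-f
GRD=pa - signalled by the affix rz-
MOD=ne - signalled by the affix -o
CLASS=pa - signalled by the affix -f
check: rzapeaof -> rzapeof
lemma: apea; GRD=pa; MOD=ne; CLASS=pa


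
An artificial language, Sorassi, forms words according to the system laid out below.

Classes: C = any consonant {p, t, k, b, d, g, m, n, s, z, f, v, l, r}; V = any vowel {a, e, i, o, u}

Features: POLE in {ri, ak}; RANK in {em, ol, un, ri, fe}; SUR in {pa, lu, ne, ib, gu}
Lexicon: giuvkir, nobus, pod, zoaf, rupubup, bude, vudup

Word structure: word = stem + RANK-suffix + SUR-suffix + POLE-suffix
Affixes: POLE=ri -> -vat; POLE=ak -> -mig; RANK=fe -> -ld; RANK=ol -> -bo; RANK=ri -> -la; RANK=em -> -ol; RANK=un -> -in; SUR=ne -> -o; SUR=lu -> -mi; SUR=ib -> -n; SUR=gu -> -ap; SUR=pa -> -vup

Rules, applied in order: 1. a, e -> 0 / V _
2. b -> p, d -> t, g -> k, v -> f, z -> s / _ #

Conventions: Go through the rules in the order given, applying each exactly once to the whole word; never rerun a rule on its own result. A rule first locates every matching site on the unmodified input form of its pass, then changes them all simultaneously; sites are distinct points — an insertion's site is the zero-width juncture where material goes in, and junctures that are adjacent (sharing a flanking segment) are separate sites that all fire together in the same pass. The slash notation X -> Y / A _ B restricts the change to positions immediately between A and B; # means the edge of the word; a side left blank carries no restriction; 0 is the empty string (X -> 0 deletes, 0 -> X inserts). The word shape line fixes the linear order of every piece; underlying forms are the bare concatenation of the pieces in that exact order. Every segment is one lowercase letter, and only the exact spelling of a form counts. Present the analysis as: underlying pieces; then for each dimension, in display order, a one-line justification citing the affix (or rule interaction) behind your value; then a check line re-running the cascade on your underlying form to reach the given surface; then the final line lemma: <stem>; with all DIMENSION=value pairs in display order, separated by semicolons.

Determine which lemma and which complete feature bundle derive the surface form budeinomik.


underlying: bude-in-o-mig
POLE=ak - signalled by the affix -mig
RANK=un - signalled by the affix -in
SUR=ne - signalled by the affix -o
check: budeinomig -> budeinomig -> budeinomik
lemma: bude; POLE=ak; RANK=un; SUR=ne


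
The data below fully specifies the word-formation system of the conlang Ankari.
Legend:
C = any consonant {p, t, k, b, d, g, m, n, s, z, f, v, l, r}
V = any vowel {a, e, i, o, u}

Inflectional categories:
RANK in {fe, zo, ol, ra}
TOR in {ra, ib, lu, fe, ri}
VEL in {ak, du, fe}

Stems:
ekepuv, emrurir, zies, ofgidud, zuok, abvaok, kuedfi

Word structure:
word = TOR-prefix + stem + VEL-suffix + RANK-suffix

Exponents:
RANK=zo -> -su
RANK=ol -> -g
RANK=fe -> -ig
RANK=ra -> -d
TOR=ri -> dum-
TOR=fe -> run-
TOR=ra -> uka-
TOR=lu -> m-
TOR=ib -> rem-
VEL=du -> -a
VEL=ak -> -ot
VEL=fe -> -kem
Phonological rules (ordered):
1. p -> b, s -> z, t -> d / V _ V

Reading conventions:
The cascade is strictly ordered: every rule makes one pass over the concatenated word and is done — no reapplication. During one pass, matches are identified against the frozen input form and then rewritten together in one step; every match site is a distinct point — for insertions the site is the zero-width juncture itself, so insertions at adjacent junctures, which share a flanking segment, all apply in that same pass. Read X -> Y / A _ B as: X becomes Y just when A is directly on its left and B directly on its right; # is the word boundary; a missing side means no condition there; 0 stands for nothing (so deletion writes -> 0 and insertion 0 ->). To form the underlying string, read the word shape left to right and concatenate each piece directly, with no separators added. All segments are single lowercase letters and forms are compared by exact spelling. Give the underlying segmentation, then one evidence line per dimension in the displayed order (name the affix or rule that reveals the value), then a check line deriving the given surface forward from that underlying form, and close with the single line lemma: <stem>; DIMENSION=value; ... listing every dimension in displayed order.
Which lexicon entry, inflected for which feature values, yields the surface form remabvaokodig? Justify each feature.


underlying: rem-abvaok-ot-ig
RANK=fe - signalled by the affix -ig
TOR=ib - signalled by the affix rem-
VEL=ak - signalled by the affix -ot
check: remabvaokotig -> remabvaokodig
lemma: abvaok; RANK=fe; TOR=ib; VEL=ak


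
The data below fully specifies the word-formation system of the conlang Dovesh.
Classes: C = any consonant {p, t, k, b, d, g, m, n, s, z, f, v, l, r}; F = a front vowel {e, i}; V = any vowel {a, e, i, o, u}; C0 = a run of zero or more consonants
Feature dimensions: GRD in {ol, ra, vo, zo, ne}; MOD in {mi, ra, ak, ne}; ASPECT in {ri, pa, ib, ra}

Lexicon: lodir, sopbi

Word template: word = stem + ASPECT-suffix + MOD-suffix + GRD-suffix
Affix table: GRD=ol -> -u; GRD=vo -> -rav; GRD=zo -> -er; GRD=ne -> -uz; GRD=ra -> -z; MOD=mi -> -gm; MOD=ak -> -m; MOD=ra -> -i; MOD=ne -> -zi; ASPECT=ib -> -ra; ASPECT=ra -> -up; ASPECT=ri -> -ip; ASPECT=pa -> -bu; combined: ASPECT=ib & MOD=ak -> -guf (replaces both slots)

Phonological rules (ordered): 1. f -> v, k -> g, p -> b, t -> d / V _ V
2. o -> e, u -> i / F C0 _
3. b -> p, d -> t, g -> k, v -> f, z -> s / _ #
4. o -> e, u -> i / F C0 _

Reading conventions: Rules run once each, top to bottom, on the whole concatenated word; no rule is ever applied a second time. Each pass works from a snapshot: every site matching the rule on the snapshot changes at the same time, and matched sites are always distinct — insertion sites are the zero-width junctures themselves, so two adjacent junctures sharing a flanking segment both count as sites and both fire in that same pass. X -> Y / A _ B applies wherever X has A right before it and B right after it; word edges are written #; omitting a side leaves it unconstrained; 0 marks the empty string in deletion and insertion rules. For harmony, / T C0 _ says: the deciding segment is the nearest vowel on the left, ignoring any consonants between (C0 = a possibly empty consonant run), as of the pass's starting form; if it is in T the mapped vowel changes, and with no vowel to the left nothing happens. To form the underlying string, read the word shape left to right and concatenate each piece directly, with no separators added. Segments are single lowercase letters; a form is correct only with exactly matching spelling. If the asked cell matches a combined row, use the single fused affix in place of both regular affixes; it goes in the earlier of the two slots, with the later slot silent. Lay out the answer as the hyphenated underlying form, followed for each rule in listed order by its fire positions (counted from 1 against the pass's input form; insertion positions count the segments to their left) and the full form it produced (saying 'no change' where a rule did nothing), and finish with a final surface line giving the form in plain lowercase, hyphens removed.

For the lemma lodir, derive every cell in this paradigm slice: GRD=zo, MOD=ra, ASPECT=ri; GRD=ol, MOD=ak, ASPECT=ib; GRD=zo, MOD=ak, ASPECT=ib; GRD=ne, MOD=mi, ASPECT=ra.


cell GRD=zo, MOD=ra, ASPECT=ri:
underlying: lodir-ip-i-er
1. f -> v, k -> g, p -> b, t -> d / V _ V: fires at position(s) 7: lodiribier
2. o -> e, u -> i / F C0 _: no change
3. b -> p, d -> t, g -> k, v -> f, z -> s / _ #: no change
4. o -> e, u -> i / F C0 _: no change
surface: lodiribier

cell GRD=ol, MOD=ak, ASPECT=ib:
underlying: lodir-guf-u
1. f -> v, k -> g, p -> b, t -> d / V _ V: fires at position(s) 8: lodirguvu
2. o -> e, u -> i / F C0 _: fires at position(s) 7: lodirgivu
3. b -> p, d -> t, g -> k, v -> f, z -> s / _ #: no change
4. o -> e, u -> i / F C0 _: fires at position(s) 9: lodirgivi
surface: lodirgivi

cell GRD=zo, MOD=ak, ASPECT=ib:
underlying: lodir-guf-er
1. f -> v, k -> g, p -> b, t -> d / V _ V: fires at position(s) 8: lodirguver
2. o -> e, u -> i / F C0 _: fires at position(s) 7: lodirgiver
3. b -> p, d -> t, g -> k, v -> f, z -> s / _ #: no change
4. o -> e, u -> i / F C0 _: no change
surface: lodirgiver

cell GRD=ne, MOD=mi, ASPECT=ra:
underlying: lodir-up-gm-uz
1. f -> v, k -> g, p -> b, t -> d / V _ V: no change
2. o -> e, u -> i / F C0 _: fires at position(s) 6: lodiripgmuz
3. b -> p, d -> t, g -> k, v -> f, z -> s / _ #: fires at position(s) 11: lodiripgmus
4. o -> e, u -> i / F C0 _: fires at position(s) 10: lodiripgmis
surface: lodiripgmis


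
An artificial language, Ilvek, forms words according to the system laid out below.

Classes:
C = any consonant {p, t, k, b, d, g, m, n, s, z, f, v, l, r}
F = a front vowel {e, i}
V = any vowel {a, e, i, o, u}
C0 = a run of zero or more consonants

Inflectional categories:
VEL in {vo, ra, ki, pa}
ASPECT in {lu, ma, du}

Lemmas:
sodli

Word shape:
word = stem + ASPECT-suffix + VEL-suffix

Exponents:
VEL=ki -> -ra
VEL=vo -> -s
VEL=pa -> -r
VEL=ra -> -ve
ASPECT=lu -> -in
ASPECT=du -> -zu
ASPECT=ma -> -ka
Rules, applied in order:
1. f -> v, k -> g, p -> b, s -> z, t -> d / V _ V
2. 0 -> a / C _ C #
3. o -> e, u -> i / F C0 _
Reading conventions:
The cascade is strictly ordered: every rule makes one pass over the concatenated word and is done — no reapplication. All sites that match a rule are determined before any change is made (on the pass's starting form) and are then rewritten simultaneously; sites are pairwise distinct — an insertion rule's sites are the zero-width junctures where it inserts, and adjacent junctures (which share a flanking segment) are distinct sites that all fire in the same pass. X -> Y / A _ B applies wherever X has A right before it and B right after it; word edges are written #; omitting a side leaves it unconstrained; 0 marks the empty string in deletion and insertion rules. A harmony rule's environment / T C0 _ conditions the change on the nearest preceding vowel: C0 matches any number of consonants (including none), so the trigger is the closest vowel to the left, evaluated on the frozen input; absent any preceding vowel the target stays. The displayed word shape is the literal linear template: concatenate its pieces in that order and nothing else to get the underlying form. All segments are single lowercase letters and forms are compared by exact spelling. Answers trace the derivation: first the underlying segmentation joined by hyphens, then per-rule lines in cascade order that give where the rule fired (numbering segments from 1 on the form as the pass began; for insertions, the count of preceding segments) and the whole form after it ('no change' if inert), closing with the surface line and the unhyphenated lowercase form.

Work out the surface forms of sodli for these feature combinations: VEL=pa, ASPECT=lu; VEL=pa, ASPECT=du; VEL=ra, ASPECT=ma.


cell VEL=pa, ASPECT=lu:
underlying: sodli-in-r
1. f -> v, k -> g, p -> b, s -> z, t -> d / V _ V: no change
2. 0 -> a / C _ C #: inserts after position(s) 7: sodliinar
3. o -> e, u -> i / F C0 _: no change
surface: sodliinar

cell VEL=pa, ASPECT=du:
underlying: sodli-zu-r
1. f -> v, k -> g, p -> b, s -> z, t -> d / V _ V: no change
2. 0 -> a / C _ C #: no change
3. o -> e, u -> i / F C0 _: fires at position(s) 7: sodlizir
surface: sodlizir

cell VEL=ra, ASPECT=ma:
underlying: sodli-ka-ve
1. f -> v, k -> g, p -> b, s -> z, t -> d / V _ V: fires at position(s) 6: sodligave
2. 0 -> a / C _ C #: no change
3. o -> e, u -> i / F C0 _: no change
surface: sodligave


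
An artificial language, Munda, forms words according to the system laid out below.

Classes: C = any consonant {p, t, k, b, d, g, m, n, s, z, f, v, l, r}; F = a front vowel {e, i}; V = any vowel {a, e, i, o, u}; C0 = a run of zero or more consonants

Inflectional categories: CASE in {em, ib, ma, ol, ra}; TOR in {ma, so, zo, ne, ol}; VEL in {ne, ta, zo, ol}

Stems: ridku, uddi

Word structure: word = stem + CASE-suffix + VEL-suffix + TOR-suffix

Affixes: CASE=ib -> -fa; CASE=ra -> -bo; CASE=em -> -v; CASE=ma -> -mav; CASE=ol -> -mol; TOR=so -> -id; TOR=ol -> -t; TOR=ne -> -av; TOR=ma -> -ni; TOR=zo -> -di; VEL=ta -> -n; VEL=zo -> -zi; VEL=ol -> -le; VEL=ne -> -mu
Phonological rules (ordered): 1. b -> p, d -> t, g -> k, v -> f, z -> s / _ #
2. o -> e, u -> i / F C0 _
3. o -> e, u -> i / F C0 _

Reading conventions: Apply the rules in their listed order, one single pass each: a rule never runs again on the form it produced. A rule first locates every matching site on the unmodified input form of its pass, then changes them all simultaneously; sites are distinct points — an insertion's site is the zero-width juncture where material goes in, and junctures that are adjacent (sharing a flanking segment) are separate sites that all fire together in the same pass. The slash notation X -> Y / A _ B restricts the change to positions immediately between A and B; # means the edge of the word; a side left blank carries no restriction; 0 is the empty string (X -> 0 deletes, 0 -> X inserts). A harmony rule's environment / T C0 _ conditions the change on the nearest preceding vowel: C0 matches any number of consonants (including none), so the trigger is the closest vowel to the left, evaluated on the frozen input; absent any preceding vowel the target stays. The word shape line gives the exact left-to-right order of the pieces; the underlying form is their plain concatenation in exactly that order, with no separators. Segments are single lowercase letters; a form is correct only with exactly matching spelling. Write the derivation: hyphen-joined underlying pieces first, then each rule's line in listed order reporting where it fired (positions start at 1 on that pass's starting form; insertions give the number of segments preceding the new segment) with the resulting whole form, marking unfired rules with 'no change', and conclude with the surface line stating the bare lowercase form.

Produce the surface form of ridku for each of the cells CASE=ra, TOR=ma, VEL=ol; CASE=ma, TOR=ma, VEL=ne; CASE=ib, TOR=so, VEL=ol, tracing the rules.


cell CASE=ra, TOR=ma, VEL=ol:
underlying: ridku-bo-le-ni
1. b -> p, d -> t, g -> k, v -> f, z -> s / _ #: no change
2. o -> e, u -> i / F C0 _: fires at position(s) 5: ridkiboleni
3. o -> e, u -> i / F C0 _: fires at position(s) 7: ridkibeleni
surface: ridkibeleni

cell CASE=ma, TOR=ma, VEL=ne:
underlying: ridku-mav-mu-ni
1. b -> p, d -> t, g -> k, v -> f, z -> s / _ #: no change
2. o -> e, u -> i / F C0 _: fires at position(s) 5: ridkimavmuni
3. o -> e, u -> i / F C0 _: no change
surface: ridkimavmuni

cell CASE=ib, TOR=so, VEL=ol:
underlying: ridku-fa-le-id
1. b -> p, d -> t, g -> k, v -> f, z -> s / _ #: fires at position(s) 11: ridkufaleit
2. o -> e, u -> i / F C0 _: fires at position(s) 5: ridkifaleit
3. o -> e, u -> i / F C0 _: no change
surface: ridkifaleit


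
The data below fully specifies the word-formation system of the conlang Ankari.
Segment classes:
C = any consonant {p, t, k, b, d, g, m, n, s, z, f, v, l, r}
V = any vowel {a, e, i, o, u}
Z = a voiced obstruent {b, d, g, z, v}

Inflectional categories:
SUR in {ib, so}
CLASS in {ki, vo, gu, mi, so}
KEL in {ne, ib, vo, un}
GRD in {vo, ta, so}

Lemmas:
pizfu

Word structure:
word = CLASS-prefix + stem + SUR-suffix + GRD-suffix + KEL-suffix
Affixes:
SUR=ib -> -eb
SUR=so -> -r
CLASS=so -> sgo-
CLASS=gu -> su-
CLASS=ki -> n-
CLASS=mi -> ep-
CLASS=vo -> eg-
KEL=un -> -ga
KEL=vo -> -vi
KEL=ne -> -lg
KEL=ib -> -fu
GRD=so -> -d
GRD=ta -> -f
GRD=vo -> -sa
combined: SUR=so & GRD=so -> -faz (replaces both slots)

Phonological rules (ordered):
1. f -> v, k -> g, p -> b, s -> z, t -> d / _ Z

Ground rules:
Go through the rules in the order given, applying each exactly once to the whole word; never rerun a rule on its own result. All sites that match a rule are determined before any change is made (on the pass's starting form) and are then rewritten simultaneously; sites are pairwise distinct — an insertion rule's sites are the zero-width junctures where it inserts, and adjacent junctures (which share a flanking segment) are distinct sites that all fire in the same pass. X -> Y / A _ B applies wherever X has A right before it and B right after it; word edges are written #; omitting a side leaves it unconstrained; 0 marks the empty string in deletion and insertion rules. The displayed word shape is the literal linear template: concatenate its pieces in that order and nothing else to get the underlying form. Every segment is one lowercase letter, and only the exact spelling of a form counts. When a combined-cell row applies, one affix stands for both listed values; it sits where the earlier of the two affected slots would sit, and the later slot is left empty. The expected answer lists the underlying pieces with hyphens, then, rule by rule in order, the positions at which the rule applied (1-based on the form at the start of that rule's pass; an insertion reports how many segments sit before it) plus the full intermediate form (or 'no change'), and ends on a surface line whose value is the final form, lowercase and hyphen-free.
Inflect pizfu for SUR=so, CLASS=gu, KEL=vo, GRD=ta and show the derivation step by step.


underlying: su-pizfu-r-f-vi
1. f -> v, k -> g, p -> b, s -> z, t -> d / _ Z: fires at position(s) 9: supizfurvvi
surface: supizfurvvi


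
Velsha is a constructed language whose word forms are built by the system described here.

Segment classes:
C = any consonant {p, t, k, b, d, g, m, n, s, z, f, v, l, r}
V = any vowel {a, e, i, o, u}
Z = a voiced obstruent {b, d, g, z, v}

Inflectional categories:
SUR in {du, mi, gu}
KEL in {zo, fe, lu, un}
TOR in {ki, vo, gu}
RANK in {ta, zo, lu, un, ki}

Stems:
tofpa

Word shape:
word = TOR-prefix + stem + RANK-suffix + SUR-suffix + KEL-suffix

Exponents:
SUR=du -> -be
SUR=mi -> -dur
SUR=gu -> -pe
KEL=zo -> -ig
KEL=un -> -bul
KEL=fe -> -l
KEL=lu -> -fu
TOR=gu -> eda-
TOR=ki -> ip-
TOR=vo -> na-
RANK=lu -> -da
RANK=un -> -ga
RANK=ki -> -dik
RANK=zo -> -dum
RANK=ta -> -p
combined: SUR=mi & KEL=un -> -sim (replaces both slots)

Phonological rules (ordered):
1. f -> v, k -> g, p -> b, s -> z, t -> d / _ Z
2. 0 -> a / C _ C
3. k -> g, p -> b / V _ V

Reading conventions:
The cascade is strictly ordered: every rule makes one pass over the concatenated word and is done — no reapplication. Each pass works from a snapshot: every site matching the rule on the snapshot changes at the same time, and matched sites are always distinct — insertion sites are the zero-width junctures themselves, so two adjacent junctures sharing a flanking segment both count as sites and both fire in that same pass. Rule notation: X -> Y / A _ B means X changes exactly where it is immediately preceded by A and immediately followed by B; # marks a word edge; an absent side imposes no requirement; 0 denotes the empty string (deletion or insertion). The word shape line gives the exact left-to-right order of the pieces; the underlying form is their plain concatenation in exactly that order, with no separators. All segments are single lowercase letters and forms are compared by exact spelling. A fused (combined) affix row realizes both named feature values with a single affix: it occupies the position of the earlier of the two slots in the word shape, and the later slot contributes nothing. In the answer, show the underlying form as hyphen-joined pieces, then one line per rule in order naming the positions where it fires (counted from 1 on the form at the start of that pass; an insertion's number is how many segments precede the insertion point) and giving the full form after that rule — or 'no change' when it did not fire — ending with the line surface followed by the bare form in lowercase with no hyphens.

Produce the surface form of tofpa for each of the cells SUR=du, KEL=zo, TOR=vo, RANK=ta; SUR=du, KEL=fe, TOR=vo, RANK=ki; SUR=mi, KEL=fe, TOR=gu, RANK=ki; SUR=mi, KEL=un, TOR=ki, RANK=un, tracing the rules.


cell SUR=du, KEL=zo, TOR=vo, RANK=ta:
underlying: na-tofpa-p-be-ig
1. f -> v, k -> g, p -> b, s -> z, t -> d / _ Z: fires at position(s) 8: natofpabbeig
2. 0 -> a / C _ C: inserts after position(s) 5, 8: natofapababeig
3. k -> g, p -> b / V _ V: fires at position(s) 7: natofabababeig
surface: natofabababeig

cell SUR=du, KEL=fe, TOR=vo, RANK=ki:
underlying: na-tofpa-dik-be-l
1. f -> v, k -> g, p -> b, s -> z, t -> d / _ Z: fires at position(s) 10: natofpadigbel
2. 0 -> a / C _ C: inserts after position(s) 5, 10: natofapadigabel
3. k -> g, p -> b / V _ V: fires at position(s) 7: natofabadigabel
surface: natofabadigabel

cell SUR=mi, KEL=fe, TOR=gu, RANK=ki:
underlying: eda-tofpa-dik-dur-l
1. f -> v, k -> g, p -> b, s -> z, t -> d / _ Z: fires at position(s) 11: edatofpadigdurl
2. 0 -> a / C _ C: inserts after position(s) 6, 11, 14: edatofapadigadural
3. k -> g, p -> b / V _ V: fires at position(s) 8: edatofabadigadural
surface: edatofabadigadural

cell SUR=mi, KEL=un, TOR=ki, RANK=un:
underlying: ip-tofpa-ga-sim
1. f -> v, k -> g, p -> b, s -> z, t -> d / _ Z: no change
2. 0 -> a / C _ C: inserts after position(s) 2, 5: ipatofapagasim
3. k -> g, p -> b / V _ V: fires at position(s) 2, 8: ibatofabagasim
surface: ibatofabagasim


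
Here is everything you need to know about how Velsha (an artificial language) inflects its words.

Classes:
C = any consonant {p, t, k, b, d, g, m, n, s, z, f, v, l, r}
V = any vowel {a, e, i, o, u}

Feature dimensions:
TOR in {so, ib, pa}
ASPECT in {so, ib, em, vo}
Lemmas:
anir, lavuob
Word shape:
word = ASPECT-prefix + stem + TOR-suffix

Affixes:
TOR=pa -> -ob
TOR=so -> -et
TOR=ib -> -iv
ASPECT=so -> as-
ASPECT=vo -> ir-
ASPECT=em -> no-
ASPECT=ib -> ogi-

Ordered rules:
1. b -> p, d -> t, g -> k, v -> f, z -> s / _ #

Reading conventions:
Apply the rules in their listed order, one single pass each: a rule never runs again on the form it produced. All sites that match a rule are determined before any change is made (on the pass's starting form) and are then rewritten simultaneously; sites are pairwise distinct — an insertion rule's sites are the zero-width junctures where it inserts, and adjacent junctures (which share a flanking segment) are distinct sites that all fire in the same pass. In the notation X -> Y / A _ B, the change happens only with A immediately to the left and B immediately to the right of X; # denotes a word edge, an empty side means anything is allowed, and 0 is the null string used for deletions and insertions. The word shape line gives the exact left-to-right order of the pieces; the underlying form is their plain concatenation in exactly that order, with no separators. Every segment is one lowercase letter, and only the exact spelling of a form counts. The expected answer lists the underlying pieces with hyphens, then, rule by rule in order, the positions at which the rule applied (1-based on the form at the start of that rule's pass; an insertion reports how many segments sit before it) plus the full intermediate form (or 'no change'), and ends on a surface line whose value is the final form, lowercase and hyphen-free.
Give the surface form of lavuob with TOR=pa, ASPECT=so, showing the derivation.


underlying: as-lavuob-ob
1. b -> p, d -> t, g -> k, v -> f, z -> s / _ #: fires at position(s) 10: aslavuobop
surface: aslavuobop


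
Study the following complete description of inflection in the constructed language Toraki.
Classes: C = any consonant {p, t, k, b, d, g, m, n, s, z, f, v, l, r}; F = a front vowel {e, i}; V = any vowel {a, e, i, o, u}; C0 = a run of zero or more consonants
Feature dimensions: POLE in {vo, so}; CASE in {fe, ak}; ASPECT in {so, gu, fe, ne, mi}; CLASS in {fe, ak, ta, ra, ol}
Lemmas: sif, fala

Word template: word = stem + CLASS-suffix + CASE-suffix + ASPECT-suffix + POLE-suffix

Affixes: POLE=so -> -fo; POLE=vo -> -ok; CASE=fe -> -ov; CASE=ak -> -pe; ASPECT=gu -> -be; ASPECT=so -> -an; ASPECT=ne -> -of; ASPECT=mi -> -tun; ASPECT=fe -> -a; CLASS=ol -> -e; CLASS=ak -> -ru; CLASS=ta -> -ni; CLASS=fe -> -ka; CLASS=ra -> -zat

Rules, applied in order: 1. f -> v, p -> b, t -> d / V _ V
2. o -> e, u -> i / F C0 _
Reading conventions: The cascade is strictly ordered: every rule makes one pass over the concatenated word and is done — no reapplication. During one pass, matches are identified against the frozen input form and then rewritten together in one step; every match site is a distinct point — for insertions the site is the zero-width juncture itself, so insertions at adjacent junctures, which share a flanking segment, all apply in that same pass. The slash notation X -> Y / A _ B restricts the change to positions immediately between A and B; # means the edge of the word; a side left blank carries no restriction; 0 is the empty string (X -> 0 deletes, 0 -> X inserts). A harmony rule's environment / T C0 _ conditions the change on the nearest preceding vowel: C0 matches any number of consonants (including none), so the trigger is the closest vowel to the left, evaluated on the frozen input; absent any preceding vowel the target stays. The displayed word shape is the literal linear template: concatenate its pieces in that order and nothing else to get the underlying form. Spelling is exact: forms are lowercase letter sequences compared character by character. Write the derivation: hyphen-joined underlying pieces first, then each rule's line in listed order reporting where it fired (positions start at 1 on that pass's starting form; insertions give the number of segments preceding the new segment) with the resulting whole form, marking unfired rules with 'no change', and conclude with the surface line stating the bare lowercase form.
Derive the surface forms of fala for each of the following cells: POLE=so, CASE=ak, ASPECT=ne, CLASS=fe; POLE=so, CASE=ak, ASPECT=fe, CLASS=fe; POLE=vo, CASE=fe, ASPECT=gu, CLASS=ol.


cell POLE=so, CASE=ak, ASPECT=ne, CLASS=fe:
underlying: fala-ka-pe-of-fo
1. f -> v, p -> b, t -> d / V _ V: fires at position(s) 7: falakabeoffo
2. o -> e, u -> i / F C0 _: fires at position(s) 9: falakabeeffo
surface: falakabeeffo

cell POLE=so, CASE=ak, ASPECT=fe, CLASS=fe:
underlying: fala-ka-pe-a-fo
1. f -> v, p -> b, t -> d / V _ V: fires at position(s) 7, 10: falakabeavo
2. o -> e, u -> i / F C0 _: no change
surface: falakabeavo

cell POLE=vo, CASE=fe, ASPECT=gu, CLASS=ol:
underlying: fala-e-ov-be-ok
1. f -> v, p -> b, t -> d / V _ V: no change
2. o -> e, u -> i / F C0 _: fires at position(s) 6, 10: falaeevbeek
surface: falaeevbeek
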